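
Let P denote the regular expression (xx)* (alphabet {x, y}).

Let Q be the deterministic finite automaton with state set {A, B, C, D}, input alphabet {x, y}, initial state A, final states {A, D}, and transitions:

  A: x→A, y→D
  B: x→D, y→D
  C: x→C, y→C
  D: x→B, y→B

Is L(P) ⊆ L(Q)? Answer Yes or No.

Yes

Converting the expression P to a DFA (subset construction, then merging equivalent states) gives the minimal DFA with states {p0, p1, p2}, start state p0, accepting states {p0} and transitions p0: x→p1, y→p2; p1: x→p0, y→p2; p2: x→p2, y→p2.
Exploring the product automaton P × Q from the start pair (p0, A), following both machines on each input symbol, reaches 4 state pairs: (p0, A), (p1, A), (p2, D), (p2, B).
P accepts in {p0} and Q accepts in {A, D}. The reachable pairs whose P-component is accepting are (p0, A); in each of them the Q-component is accepting too, so the product for L(P) \ L(Q) (P-component accepting, Q-component rejecting) has no reachable accepting pair and the difference is empty.
Hence every string in L(P) is also in L(Q).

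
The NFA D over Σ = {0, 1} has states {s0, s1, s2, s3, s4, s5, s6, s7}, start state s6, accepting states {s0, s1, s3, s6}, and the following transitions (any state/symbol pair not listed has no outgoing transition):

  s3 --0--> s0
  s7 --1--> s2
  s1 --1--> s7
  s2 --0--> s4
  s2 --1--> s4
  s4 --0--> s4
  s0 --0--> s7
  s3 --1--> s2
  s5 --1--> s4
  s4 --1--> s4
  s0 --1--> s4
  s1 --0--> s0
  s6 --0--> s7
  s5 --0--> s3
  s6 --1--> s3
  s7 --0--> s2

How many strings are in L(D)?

3

The useful subgraph on states {s0, s3, s6} is acyclic, so L(D) is finite; the longest accepting path visits 3 useful states, giving maximum string length 2.
Counting accepting paths from s6 by length: 1 of length 0, 1 of length 1, 1 of length 2. Total 3.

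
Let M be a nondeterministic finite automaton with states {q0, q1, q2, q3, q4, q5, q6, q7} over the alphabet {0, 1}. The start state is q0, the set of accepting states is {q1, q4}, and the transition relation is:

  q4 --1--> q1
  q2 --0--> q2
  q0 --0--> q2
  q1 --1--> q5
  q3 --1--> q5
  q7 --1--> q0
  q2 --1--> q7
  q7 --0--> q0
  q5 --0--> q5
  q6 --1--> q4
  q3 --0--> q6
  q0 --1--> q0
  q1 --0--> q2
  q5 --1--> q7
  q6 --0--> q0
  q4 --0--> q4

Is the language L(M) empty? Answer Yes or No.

Yes

The states reachable from the start state are {q0, q2, q7}.
None of the accepting states {q1, q4} is reachable, so no string is accepted and L(M) = ∅.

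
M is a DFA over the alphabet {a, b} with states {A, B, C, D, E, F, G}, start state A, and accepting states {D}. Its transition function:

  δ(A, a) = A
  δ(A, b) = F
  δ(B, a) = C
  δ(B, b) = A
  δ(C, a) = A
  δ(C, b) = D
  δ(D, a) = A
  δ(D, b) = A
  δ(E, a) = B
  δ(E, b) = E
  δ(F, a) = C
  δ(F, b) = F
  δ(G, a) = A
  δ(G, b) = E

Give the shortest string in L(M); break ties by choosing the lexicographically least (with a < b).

A breadth-first search from A reaches an accepting state first via the path A → F → C → D on input bab.
No string of length < 3 is accepted (BFS exhausts all shorter strings without reaching an accepting state), and bab is the lexicographically least accepting string of length 3.

bab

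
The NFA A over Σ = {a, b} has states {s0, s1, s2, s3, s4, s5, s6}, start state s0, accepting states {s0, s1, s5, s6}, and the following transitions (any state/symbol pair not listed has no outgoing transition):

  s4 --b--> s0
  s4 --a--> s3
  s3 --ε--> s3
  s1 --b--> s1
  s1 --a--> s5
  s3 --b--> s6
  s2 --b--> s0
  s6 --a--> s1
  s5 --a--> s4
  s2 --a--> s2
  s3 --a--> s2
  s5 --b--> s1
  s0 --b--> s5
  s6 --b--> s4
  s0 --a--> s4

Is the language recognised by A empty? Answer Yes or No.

The empty string ε is accepted: the run s0 ends in the accepting state s0.
Since at least one string is accepted, L(A) is not empty.

No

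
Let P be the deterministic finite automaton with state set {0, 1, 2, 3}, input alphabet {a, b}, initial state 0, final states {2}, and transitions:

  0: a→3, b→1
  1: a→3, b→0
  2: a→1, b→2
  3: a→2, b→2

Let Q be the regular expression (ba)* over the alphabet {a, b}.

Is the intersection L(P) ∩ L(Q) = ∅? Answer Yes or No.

Yes

Converting the expression Q to a DFA (subset construction, then merging equivalent states) gives the minimal DFA with states {q0, q1, q2}, start state q0, accepting states {q0} and transitions q0: a→q1, b→q2; q1: a→q1, b→q1; q2: a→q0, b→q1.
Exploring the product automaton P × Q from the start pair (0, q0), following both machines on each input symbol, reaches 10 state pairs: (0, q0), (3, q1), (1, q2), (2, q1), (3, q0), (0, q1), (1, q1), (2, q2), (1, q0), (0, q2).
P accepts in {2} and Q accepts in {q0}; no reachable pair has both components accepting, so no string drives both machines to acceptance simultaneously and L(P) ∩ L(Q) = ∅.
So no string is accepted by both, and the intersection is empty.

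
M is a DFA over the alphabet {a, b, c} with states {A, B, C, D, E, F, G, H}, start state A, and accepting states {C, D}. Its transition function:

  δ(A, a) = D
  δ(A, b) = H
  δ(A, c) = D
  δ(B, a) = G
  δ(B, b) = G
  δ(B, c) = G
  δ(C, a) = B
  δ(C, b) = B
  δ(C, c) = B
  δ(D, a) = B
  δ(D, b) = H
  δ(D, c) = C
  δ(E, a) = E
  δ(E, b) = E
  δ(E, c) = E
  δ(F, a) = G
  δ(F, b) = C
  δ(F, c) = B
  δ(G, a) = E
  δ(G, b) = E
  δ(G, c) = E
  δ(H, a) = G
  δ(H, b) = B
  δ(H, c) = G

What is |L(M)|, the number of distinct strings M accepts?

4

The useful subgraph on states {A, C, D} is acyclic, so L(M) is finite; the longest accepting path visits 3 useful states, giving maximum string length 2.
Counting accepting paths from A by length: 2 of length 1, 2 of length 2. Total 4.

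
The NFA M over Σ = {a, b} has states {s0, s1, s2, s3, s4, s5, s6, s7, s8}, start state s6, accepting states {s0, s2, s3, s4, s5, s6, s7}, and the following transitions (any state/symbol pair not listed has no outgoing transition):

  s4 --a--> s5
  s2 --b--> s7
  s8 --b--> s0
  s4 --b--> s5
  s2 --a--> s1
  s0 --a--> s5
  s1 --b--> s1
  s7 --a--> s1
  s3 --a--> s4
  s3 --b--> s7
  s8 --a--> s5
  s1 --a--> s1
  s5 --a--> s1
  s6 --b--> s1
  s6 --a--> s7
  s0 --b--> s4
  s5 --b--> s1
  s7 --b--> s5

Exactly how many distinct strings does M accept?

3

The useful subgraph on states {s5, s6, s7} is acyclic, so L(M) is finite; the longest accepting path visits 3 useful states, giving maximum string length 2.
Counting accepting paths from s6 by length: 1 of length 0, 1 of length 1, 1 of length 2. Total 3.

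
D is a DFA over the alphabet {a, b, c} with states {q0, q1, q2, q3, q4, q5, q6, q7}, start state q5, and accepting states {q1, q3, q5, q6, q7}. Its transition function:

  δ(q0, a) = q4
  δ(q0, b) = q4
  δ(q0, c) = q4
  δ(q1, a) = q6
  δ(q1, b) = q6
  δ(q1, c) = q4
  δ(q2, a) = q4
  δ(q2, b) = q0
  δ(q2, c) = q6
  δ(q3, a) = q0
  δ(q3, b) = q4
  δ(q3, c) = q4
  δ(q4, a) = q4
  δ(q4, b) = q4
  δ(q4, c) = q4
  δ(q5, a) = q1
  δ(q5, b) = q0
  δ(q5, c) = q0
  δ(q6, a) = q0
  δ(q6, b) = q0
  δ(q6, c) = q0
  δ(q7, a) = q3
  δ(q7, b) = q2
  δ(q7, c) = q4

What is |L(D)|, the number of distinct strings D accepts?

The useful subgraph on states {q1, q5, q6} is acyclic, so L(D) is finite; the longest accepting path visits 3 useful states, giving maximum string length 2.
Counting accepting paths from q5 by length: 1 of length 0, 1 of length 1, 2 of length 2. Total 4.

4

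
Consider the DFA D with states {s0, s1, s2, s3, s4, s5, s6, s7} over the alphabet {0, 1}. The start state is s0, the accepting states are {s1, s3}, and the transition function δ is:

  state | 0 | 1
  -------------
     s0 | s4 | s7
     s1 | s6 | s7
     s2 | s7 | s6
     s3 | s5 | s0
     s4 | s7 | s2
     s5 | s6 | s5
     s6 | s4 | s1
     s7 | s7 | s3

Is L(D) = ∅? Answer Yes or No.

The string 11 is accepted: the run s0 → s7 → s3 ends in the accepting state s3.
Since at least one string is accepted, L(D) is not empty.

No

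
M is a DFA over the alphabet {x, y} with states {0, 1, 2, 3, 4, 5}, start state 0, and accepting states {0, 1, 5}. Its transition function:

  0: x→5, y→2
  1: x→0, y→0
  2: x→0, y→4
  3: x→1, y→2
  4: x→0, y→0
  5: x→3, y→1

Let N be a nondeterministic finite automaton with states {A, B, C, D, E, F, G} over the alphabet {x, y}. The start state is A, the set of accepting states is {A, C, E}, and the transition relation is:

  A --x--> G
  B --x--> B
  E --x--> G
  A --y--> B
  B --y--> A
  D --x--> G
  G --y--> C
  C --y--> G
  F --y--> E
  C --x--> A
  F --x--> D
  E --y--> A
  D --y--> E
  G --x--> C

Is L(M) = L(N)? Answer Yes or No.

No

The string x is accepted by M but rejected by N.
So L(M) ≠ L(N).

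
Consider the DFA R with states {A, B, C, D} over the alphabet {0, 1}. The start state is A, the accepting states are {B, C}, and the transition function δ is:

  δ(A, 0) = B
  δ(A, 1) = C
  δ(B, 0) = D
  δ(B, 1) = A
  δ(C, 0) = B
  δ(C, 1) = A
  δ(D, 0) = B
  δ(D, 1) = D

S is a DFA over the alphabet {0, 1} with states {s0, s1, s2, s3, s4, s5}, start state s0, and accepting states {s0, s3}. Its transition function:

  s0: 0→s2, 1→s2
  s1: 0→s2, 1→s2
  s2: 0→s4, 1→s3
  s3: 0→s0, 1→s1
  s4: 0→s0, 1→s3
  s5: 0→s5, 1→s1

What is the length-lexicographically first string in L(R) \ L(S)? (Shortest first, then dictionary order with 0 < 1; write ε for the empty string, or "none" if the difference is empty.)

The string 0 is accepted by R but not by S.
No shorter string lies in the difference, and 0 is the lexicographically first length-1 string in L(R) \ L(S).

0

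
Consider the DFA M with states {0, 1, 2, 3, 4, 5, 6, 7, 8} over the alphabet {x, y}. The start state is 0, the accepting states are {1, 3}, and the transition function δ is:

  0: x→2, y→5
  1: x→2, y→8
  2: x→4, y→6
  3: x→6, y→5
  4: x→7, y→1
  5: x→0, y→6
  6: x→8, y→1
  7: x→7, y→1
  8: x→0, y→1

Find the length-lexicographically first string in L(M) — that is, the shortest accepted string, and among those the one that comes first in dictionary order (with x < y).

A breadth-first search from 0 reaches an accepting state first via the path 0 → 2 → 4 → 1 on input xxy.
No string of length < 3 is accepted (BFS exhausts all shorter strings without reaching an accepting state), and xxy is the lexicographically least accepting string of length 3.

xxy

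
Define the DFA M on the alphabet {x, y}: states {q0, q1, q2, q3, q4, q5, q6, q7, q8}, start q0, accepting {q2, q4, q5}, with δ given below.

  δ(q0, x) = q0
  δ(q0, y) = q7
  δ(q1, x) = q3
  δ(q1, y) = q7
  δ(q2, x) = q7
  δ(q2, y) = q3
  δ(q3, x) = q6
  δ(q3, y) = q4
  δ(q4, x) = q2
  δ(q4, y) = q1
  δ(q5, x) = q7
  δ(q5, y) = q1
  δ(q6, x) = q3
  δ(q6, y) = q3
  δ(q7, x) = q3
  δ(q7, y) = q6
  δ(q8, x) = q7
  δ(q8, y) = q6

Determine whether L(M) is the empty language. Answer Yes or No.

No

The string yxy is accepted: the run q0 → q7 → q3 → q4 ends in the accepting state q4.
Since at least one string is accepted, L(M) is not empty.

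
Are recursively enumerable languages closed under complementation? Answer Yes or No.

No

If both L and its complement were r.e., running the two recognisers in parallel would decide L, so L would be recursive; but there are r.e. languages that are not recursive (e.g. the halting problem), and their complements are therefore not r.e.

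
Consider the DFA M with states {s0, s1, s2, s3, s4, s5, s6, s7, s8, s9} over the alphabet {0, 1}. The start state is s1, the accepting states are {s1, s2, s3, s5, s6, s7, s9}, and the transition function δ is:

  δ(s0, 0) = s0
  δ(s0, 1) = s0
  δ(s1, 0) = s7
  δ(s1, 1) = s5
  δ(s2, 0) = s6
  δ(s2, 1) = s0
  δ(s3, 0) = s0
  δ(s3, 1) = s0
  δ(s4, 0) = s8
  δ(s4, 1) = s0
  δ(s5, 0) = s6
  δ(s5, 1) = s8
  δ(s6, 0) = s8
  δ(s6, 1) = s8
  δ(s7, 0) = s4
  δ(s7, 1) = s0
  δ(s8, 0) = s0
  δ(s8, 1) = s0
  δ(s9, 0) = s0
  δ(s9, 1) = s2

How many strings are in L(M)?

The useful subgraph on states {s1, s5, s6, s7} is acyclic, so L(M) is finite; the longest accepting path visits 3 useful states, giving maximum string length 2.
Counting accepting paths from s1 by length: 1 of length 0, 2 of length 1, 1 of length 2. Total 4.

4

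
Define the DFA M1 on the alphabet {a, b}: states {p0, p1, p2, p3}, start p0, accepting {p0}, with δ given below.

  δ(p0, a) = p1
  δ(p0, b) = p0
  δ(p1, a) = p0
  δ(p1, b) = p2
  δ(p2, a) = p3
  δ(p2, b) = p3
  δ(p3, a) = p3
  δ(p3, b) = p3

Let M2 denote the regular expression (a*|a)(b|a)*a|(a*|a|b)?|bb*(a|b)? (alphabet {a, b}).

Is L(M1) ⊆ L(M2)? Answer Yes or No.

No

The string aab is in L(M1) but not in L(M2).
So L(M1) ⊄ L(M2).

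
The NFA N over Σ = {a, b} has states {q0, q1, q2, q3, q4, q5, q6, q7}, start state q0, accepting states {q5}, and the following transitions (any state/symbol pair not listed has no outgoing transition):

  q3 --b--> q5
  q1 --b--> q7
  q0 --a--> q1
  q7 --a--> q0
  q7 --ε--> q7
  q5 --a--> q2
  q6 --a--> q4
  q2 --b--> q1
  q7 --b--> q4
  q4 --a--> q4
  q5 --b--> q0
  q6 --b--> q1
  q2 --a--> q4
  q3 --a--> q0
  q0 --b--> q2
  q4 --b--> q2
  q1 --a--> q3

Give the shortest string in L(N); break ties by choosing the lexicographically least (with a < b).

A breadth-first search from q0 reaches an accepting state first via the path q0 → q1 → q3 → q5 on input aab.
No string of length < 3 is accepted (BFS exhausts all shorter strings without reaching an accepting state), and aab is the lexicographically least accepting string of length 3.

aab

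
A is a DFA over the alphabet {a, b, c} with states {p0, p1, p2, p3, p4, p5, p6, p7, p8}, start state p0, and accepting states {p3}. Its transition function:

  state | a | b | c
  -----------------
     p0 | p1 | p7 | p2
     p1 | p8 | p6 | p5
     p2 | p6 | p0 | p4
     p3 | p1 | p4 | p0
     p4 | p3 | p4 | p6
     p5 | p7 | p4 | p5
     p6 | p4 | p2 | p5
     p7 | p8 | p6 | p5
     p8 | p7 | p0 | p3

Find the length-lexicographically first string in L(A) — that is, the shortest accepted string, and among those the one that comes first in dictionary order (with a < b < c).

aac

A breadth-first search from p0 reaches an accepting state first via the path p0 → p1 → p8 → p3 on input aac.
No string of length < 3 is accepted (BFS exhausts all shorter strings without reaching an accepting state), and aac is the lexicographically least accepting string of length 3.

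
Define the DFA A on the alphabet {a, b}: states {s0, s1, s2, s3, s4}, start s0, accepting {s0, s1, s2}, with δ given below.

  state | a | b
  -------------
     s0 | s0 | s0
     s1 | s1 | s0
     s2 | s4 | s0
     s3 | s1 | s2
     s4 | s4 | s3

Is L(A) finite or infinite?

infinite

State s0 is reachable from the start and can reach an accepting state, and it lies on the cycle s0 → s0.
Traversing that cycle any number of times yields accepted strings of unbounded length, so the language is infinite.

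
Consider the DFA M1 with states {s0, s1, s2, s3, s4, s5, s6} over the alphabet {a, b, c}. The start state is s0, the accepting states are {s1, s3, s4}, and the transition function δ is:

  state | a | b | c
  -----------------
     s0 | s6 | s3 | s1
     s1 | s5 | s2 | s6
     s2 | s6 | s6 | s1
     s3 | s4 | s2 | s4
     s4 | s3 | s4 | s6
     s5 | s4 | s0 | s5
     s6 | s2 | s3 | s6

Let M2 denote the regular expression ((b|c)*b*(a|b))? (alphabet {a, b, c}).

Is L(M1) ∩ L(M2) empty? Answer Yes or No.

No

The string b is accepted by both M1 and M2.
Hence L(M1) ∩ L(M2) ≠ ∅.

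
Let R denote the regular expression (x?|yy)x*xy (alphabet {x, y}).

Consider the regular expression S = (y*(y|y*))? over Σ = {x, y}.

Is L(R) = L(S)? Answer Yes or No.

The string xy is accepted by R but rejected by S.
So L(R) ≠ L(S).

No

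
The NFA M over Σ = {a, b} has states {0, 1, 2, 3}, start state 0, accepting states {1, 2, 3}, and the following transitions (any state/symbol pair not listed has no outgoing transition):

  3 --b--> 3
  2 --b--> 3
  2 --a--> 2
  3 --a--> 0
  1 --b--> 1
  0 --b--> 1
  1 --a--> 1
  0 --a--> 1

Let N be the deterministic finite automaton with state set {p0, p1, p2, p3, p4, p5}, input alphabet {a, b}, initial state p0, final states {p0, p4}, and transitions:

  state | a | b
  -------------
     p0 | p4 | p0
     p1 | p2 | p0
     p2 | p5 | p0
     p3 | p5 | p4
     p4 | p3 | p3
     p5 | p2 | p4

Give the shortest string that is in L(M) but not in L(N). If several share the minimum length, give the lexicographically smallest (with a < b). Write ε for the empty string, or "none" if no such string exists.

The string aa is accepted by M but not by N.
No shorter string lies in the difference, and aa is the lexicographically first length-2 string in L(M) \ L(N).

aa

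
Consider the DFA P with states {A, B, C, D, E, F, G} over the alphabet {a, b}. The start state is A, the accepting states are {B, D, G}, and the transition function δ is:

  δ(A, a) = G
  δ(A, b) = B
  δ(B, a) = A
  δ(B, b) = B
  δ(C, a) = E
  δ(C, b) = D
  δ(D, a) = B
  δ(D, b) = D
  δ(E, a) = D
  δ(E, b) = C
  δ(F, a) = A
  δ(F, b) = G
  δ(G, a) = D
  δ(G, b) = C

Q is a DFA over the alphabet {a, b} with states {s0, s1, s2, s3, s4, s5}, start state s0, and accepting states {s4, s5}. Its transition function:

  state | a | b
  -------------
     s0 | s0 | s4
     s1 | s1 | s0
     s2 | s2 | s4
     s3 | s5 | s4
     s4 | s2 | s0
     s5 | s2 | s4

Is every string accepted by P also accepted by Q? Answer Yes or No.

No

The string a is in L(P) but not in L(Q).
So L(P) ⊄ L(Q).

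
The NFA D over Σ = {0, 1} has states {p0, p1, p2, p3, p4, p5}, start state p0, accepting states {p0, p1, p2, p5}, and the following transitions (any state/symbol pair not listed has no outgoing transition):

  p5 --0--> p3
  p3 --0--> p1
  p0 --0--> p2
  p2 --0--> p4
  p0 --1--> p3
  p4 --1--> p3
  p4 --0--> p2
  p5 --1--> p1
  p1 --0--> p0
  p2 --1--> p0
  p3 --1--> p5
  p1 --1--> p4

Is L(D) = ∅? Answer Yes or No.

No

The empty string ε is accepted: the run p0 ends in the accepting state p0.
Since at least one string is accepted, L(D) is not empty.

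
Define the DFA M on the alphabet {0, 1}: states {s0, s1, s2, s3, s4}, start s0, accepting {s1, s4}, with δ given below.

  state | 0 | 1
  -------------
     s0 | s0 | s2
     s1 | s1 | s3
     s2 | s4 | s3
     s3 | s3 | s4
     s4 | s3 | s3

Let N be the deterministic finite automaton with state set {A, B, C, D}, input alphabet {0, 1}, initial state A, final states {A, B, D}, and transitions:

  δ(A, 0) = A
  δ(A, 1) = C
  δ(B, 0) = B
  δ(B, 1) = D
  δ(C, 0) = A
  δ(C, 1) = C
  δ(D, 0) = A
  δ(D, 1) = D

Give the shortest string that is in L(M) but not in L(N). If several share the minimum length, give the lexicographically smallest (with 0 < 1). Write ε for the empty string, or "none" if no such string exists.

111

The string 111 is accepted by M but not by N.
No shorter string lies in the difference, and 111 is the lexicographically first length-3 string in L(M) \ L(N).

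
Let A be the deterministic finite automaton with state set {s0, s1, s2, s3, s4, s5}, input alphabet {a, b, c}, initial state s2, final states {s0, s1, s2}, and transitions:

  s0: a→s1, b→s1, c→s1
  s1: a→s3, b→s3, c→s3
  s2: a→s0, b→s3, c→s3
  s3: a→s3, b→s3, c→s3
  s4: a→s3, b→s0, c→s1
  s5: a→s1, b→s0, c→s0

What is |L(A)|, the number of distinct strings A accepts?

5

The useful subgraph on states {s0, s1, s2} is acyclic, so L(A) is finite; the longest accepting path visits 3 useful states, giving maximum string length 2.
Counting accepting paths from s2 by length: 1 of length 0, 1 of length 1, 3 of length 2. Total 5.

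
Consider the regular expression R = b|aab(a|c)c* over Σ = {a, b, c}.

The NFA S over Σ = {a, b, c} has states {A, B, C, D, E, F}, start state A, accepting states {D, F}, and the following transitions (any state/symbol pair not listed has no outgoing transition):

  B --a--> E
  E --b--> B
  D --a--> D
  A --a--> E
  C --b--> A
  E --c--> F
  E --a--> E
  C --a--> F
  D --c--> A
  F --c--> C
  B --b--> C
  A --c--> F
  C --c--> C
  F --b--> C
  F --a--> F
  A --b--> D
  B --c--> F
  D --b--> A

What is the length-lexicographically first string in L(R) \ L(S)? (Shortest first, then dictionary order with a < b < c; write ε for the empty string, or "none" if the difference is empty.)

The string aaba is accepted by R but not by S.
No shorter string lies in the difference, and aaba is the lexicographically first length-4 string in L(R) \ L(S).

aaba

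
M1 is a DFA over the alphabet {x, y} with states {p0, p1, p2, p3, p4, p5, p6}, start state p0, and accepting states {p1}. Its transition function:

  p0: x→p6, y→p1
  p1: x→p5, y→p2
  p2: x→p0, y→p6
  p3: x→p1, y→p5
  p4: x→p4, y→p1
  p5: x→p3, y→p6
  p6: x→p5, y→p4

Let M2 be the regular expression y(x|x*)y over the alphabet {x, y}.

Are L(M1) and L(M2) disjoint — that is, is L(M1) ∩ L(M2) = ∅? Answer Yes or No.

Yes

Converting the expression M2 to a DFA (subset construction, then merging equivalent states) gives the minimal DFA with states {r0, r1, r2, r3}, start state r0, accepting states {r3} and transitions r0: x→r1, y→r2; r1: x→r1, y→r1; r2: x→r2, y→r3; r3: x→r1, y→r1.
Exploring the product automaton M1 × M2 from the start pair (p0, r0), following both machines on each input symbol, reaches 14 state pairs: (p0, r0), (p6, r1), (p1, r2), (p5, r1), (p4, r1), (p5, r2), (p2, r3), (p3, r1), (p1, r1), (p3, r2), (p6, r3), (p0, r1), (p2, r1), (p5, r3).
M1 accepts in {p1} and M2 accepts in {r3}; no reachable pair has both components accepting, so no string drives both machines to acceptance simultaneously and L(M1) ∩ L(M2) = ∅.
So no string is accepted by both, and the intersection is empty.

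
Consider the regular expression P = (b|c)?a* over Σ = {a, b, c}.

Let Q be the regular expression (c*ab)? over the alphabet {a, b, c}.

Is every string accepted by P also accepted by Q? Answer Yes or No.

No

The string a is in L(P) but not in L(Q).
So L(P) ⊄ L(Q).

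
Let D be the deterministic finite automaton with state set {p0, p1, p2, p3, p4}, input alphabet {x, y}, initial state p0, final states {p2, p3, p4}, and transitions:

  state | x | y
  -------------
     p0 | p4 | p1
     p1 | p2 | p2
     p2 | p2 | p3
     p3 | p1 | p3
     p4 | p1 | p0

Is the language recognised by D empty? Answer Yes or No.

The string x is accepted: the run p0 → p4 ends in the accepting state p4.
Since at least one string is accepted, L(D) is not empty.

No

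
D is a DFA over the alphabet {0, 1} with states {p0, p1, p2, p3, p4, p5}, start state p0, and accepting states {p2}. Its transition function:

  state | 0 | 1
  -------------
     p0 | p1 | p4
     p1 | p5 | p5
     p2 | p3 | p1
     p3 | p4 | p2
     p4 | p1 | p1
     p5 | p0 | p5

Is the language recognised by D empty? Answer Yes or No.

The states reachable from the start state are {p0, p1, p4, p5}.
None of the accepting states {p2} is reachable, so no string is accepted and L(D) = ∅.

Yes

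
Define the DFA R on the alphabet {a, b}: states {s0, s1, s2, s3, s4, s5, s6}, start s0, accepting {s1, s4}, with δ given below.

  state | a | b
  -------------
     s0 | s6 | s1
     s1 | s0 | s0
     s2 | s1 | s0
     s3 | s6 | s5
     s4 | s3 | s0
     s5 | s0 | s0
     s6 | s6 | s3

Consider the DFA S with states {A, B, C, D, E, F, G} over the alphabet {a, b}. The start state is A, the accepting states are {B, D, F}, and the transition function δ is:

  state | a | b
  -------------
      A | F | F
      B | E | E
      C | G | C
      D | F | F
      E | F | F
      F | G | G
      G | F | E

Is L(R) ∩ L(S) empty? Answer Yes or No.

No

The string b is accepted by both R and S.
Hence L(R) ∩ L(S) ≠ ∅.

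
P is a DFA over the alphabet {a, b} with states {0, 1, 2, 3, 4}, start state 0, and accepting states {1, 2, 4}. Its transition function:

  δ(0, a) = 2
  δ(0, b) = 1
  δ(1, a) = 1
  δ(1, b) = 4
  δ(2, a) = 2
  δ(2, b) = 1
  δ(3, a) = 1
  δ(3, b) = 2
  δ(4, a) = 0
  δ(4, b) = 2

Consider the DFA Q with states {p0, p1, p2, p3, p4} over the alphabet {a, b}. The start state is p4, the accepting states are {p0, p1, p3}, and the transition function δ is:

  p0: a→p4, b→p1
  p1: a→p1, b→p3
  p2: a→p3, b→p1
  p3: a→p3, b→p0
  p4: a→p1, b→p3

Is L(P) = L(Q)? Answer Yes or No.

Yes

Exploring the product automaton P × Q from the start pair (0, p4), following both machines on each input symbol, reaches 4 state pairs: (0, p4), (2, p1), (1, p3), (4, p0).
P accepts in {1, 2, 4} and Q accepts in {p0, p1, p3}. In every reachable pair the two components are either both accepting — (2, p1), (1, p3), (4, p0) — or both non-accepting, so no string is accepted by exactly one of the machines: L(P) \ L(Q) and L(Q) \ L(P) are both empty.
Hence every string is accepted by P iff it is accepted by Q, and the two languages coincide.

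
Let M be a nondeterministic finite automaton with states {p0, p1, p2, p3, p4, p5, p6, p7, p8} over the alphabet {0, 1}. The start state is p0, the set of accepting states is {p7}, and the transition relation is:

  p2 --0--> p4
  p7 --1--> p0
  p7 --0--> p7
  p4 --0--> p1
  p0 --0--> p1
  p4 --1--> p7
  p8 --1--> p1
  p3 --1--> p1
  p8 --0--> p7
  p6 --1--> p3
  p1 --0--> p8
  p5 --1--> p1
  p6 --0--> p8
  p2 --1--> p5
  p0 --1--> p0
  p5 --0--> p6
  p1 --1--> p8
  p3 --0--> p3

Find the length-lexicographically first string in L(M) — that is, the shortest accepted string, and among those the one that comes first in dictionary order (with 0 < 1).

000

A breadth-first search from p0 reaches an accepting state first via the path p0 → p1 → p8 → p7 on input 000.
No string of length < 3 is accepted (BFS exhausts all shorter strings without reaching an accepting state), and 000 is the lexicographically least accepting string of length 3.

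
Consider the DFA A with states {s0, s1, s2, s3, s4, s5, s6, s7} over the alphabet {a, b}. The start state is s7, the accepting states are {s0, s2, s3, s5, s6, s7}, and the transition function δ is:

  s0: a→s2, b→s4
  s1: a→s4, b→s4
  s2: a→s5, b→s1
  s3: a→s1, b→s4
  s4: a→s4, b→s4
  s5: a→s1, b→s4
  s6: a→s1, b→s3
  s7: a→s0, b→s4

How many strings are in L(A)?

4

The useful subgraph on states {s0, s2, s5, s7} is acyclic, so L(A) is finite; the longest accepting path visits 4 useful states, giving maximum string length 3.
Counting accepting paths from s7 by length: 1 of length 0, 1 of length 1, 1 of length 2, 1 of length 3. Total 4.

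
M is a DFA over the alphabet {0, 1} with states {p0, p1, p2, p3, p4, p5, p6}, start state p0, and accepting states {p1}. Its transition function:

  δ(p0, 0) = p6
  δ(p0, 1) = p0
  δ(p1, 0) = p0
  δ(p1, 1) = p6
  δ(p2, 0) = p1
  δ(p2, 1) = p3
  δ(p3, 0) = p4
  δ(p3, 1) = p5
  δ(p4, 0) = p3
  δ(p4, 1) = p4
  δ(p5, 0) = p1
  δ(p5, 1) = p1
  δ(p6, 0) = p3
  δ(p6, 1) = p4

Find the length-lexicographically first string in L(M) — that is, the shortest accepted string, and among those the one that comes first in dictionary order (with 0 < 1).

A breadth-first search from p0 reaches an accepting state first via the path p0 → p6 → p3 → p5 → p1 on input 0010.
No string of length < 4 is accepted (BFS exhausts all shorter strings without reaching an accepting state), and 0010 is the lexicographically least accepting string of length 4.

0010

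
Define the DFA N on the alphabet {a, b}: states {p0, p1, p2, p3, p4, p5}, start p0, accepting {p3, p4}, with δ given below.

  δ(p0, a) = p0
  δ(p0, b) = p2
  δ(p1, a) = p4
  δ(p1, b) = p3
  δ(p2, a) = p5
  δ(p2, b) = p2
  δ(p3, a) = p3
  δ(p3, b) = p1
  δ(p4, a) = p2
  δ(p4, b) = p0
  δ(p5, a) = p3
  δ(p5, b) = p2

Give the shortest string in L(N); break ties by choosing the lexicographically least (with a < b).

baa

A breadth-first search from p0 reaches an accepting state first via the path p0 → p2 → p5 → p3 on input baa.
No string of length < 3 is accepted (BFS exhausts all shorter strings without reaching an accepting state), and baa is the lexicographically least accepting string of length 3.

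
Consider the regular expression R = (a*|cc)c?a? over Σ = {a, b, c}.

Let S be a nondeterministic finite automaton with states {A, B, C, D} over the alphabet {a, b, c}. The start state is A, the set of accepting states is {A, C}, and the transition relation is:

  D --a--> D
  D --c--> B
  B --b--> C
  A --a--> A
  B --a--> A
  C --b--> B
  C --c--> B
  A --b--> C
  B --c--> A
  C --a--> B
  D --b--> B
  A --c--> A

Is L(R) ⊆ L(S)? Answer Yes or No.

Converting the expression R to a DFA (subset construction, then merging equivalent states) gives the minimal DFA with states {r0, r1, r2, r3, r4, r5, r6}, start state r0, accepting states {r0, r1, r3, r4, r5, r6} and transitions r0: a→r1, b→r2, c→r3; r1: a→r1, b→r2, c→r4; r2: a→r2, b→r2, c→r2; r3: a→r5, b→r2, c→r6; r4: a→r5, b→r2, c→r2; r5: a→r2, b→r2, c→r2; r6: a→r5, b→r2, c→r4.
Exploring the product automaton R × S from the start pair (r0, A), following both machines on each input symbol, reaches 9 state pairs: (r0, A), (r1, A), (r2, C), (r3, A), (r4, A), (r2, B), (r5, A), (r6, A), (r2, A).
R accepts in {r0, r1, r3, r4, r5, r6} and S accepts in {A, C}. The reachable pairs whose R-component is accepting are (r0, A), (r1, A), (r3, A), (r4, A), (r5, A), (r6, A); in each of them the S-component is accepting too, so the product for L(R) \ L(S) (R-component accepting, S-component rejecting) has no reachable accepting pair and the difference is empty.
Hence every string in L(R) is also in L(S).

Yes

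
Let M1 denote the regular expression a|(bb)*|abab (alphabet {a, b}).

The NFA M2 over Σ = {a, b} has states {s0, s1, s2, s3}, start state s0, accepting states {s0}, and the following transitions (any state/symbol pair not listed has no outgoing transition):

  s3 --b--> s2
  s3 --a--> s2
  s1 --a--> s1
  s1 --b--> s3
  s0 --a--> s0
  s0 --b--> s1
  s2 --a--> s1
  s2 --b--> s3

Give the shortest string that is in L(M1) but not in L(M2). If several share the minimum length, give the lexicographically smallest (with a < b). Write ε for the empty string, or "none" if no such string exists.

The string bb is accepted by M1 but not by M2.
No shorter string lies in the difference, and bb is the lexicographically first length-2 string in L(M1) \ L(M2).

bb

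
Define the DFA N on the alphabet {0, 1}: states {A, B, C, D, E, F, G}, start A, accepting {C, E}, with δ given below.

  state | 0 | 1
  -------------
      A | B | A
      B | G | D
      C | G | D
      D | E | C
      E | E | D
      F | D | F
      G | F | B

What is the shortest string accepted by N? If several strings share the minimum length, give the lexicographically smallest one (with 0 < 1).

010

A breadth-first search from A reaches an accepting state first via the path A → B → D → E on input 010.
No string of length < 3 is accepted (BFS exhausts all shorter strings without reaching an accepting state), and 010 is the lexicographically least accepting string of length 3.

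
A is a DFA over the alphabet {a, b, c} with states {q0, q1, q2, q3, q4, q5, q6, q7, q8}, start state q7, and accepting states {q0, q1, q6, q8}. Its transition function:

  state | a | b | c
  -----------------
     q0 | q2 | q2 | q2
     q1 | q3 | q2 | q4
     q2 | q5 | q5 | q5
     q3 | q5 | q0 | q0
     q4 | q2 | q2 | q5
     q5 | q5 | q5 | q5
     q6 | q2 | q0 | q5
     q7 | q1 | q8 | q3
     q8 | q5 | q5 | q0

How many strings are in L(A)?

7

The useful subgraph on states {q0, q1, q3, q7, q8} is acyclic, so L(A) is finite; the longest accepting path visits 4 useful states, giving maximum string length 3.
Counting accepting paths from q7 by length: 2 of length 1, 3 of length 2, 2 of length 3. Total 7.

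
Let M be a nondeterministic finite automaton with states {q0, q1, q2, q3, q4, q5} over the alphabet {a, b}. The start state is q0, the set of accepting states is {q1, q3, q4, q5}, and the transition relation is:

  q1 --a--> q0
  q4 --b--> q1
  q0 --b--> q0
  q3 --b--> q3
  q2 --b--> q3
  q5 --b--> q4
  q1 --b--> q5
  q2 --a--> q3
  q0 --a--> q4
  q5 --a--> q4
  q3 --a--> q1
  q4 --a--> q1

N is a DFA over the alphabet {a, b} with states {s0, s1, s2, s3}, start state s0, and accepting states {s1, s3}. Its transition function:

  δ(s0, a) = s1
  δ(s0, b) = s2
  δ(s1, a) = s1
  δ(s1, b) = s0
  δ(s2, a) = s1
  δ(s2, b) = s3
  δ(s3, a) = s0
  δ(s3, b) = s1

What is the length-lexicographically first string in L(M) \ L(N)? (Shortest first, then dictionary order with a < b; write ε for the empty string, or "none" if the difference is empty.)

The string ab is accepted by M but not by N.
No shorter string lies in the difference, and ab is the lexicographically first length-2 string in L(M) \ L(N).

ab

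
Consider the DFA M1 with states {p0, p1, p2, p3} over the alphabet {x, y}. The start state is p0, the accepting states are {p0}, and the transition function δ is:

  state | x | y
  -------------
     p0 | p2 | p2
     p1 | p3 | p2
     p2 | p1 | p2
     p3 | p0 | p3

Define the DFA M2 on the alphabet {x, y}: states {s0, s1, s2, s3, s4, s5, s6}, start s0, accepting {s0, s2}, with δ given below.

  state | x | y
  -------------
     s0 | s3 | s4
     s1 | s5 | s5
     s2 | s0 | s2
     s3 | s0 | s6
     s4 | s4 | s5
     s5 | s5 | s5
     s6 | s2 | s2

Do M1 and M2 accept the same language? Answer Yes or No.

The string yxxx is accepted by M1 but rejected by M2.
So L(M1) ≠ L(M2).

No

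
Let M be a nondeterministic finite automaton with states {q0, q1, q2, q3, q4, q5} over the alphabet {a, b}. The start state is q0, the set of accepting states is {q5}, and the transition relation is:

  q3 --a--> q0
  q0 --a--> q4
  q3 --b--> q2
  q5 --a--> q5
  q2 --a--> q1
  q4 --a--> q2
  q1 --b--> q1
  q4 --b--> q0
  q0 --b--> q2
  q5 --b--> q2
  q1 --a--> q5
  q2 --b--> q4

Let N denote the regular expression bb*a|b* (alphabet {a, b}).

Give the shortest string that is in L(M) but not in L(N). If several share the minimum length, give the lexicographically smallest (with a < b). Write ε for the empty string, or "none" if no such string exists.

baa

The string baa is accepted by M but not by N.
No shorter string lies in the difference, and baa is the lexicographically first length-3 string in L(M) \ L(N).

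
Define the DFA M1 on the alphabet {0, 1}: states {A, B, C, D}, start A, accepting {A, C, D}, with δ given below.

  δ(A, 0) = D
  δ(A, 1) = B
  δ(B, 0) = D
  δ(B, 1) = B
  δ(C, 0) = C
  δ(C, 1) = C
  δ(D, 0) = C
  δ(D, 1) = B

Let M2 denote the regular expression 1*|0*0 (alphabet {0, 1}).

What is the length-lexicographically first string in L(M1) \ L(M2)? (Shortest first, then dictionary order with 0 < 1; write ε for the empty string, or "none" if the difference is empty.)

The string 10 is accepted by M1 but not by M2.
No shorter string lies in the difference, and 10 is the lexicographically first length-2 string in L(M1) \ L(M2).

10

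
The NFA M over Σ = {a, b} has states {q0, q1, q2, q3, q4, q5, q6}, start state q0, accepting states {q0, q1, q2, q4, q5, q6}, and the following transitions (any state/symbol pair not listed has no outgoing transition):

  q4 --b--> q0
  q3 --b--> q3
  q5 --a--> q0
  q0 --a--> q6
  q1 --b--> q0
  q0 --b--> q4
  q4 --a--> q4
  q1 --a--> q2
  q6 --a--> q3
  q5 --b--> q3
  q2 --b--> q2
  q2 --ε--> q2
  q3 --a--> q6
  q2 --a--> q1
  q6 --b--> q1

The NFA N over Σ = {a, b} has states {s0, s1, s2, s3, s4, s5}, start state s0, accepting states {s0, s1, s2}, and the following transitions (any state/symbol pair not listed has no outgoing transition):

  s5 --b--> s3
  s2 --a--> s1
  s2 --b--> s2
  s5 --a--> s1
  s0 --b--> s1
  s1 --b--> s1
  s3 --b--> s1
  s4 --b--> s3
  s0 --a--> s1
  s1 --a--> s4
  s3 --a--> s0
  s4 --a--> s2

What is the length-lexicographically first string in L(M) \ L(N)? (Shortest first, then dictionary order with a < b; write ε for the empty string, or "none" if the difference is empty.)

The string ba is accepted by M but not by N.
No shorter string lies in the difference, and ba is the lexicographically first length-2 string in L(M) \ L(N).

ba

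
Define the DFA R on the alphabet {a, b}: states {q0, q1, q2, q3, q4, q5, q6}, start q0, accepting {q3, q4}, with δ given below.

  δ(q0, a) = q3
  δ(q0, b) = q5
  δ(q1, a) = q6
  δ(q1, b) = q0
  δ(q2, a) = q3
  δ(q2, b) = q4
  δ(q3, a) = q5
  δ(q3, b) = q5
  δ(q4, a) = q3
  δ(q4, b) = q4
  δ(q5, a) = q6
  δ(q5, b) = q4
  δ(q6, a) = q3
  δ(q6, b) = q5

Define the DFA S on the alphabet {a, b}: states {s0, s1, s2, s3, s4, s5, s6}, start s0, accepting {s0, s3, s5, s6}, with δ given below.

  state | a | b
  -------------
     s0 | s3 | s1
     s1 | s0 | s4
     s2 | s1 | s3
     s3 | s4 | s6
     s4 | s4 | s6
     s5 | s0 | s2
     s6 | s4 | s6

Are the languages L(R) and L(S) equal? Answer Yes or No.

No

The string bb is accepted by R but rejected by S.
So L(R) ≠ L(S).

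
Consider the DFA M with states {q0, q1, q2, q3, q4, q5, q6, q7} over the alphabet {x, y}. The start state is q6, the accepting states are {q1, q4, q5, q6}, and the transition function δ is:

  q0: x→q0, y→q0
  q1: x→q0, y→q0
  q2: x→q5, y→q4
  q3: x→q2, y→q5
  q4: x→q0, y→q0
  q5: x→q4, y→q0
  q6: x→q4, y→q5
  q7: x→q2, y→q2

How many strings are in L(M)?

4

The useful subgraph on states {q4, q5, q6} is acyclic, so L(M) is finite; the longest accepting path visits 3 useful states, giving maximum string length 2.
Counting accepting paths from q6 by length: 1 of length 0, 2 of length 1, 1 of length 2. Total 4.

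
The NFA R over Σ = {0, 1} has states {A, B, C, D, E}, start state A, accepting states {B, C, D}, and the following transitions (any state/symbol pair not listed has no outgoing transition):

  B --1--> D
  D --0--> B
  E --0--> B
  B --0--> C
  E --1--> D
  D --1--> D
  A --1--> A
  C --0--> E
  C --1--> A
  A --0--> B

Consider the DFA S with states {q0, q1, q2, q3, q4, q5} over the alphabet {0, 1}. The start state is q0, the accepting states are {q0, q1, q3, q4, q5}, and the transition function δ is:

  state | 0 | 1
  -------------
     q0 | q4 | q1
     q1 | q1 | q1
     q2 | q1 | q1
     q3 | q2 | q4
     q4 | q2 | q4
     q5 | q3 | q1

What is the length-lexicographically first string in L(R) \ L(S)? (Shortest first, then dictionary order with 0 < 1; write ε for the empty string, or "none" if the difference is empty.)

00

The string 00 is accepted by R but not by S.
No shorter string lies in the difference, and 00 is the lexicographically first length-2 string in L(R) \ L(S).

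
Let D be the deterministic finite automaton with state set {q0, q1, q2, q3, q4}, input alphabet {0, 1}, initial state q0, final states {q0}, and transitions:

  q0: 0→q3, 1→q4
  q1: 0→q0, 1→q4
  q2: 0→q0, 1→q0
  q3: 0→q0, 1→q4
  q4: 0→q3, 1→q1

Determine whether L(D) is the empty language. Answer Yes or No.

No

The empty string ε is accepted: the run q0 ends in the accepting state q0.
Since at least one string is accepted, L(D) is not empty.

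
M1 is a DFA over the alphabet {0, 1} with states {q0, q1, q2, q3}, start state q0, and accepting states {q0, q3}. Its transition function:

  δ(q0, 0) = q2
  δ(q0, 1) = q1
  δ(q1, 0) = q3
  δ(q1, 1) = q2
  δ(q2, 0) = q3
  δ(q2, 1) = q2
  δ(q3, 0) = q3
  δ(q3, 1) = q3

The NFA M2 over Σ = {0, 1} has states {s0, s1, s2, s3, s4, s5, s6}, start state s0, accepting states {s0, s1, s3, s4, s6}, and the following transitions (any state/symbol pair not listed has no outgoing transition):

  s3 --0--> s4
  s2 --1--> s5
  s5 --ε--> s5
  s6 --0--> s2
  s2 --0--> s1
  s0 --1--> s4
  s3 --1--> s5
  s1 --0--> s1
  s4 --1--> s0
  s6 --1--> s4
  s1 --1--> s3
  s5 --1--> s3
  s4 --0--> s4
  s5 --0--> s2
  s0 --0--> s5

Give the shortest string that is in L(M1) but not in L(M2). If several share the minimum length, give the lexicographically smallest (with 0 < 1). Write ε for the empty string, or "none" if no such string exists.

The string 00 is accepted by M1 but not by M2.
No shorter string lies in the difference, and 00 is the lexicographically first length-2 string in L(M1) \ L(M2).

00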